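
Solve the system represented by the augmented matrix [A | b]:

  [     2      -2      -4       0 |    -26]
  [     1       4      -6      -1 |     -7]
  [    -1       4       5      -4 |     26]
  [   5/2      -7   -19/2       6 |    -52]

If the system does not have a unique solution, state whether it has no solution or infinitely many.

Row-reduce:
R1 ← R1 / (2).
R2 ← R2 − 1·R1.
R3 ← R3 + 1·R1.
R4 ← R4 − 5/2·R1.
R2 ← R2 / (5).
R1 ← R1 + 1·R2.
R3 ← R3 − 3·R2.
R4 ← R4 + 9/2·R2.
R3 ← R3 / (27/5).
R1 ← R1 + 14/5·R3.
R2 ← R2 + 4/5·R3.
R4 ← R4 + 81/10·R3.
Rank is 3 with 4 unknowns, leaving x_4 free.

infinitely many solutions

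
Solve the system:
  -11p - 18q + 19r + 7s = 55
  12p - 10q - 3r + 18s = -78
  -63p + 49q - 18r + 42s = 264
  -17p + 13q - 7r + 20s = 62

infinitely many solutions

Row-reduce:
R1 ← R1 / (-11).
R2 ← R2 − 12·R1.
R3 ← R3 + 63·R1.
R4 ← R4 + 17·R1.
R2 ← R2 / (-326/11).
R1 ← R1 − 18/11·R2.
R3 ← R3 − 1673/11·R2.
R4 ← R4 − 449/11·R2.
R3 ← R3 / (-11685/326).
R1 ← R1 + 122/163·R3.
R2 ← R2 + 195/326·R3.
R4 ← R4 + 3895/326·R3.
Rank is 3 with 4 unknowns, leaving s free.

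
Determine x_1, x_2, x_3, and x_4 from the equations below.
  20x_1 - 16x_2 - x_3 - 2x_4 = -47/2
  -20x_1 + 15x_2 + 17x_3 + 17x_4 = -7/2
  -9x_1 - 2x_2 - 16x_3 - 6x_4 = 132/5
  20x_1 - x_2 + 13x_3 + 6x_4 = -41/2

x_1 = 2/5, x_2 = 2, x_3 = -5/2, x_4 = 1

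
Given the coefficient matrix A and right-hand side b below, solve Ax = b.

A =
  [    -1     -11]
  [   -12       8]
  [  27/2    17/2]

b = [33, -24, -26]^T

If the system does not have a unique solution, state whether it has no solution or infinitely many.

no solution

Row-reduce:
R1 ← R1 / (-1).
R2 ← R2 + 12·R1.
R3 ← R3 − 27/2·R1.
R2 ← R2 / (140).
R1 ← R1 − 11·R2.
R3 ← R3 + 140·R2.
Row 3 reduces to 0 = -1/2, a contradiction. The system is inconsistent.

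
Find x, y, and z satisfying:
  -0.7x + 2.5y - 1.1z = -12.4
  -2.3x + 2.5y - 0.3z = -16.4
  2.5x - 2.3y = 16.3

x = 1, y = -6, z = -3

Row-reduce the augmented matrix:
R1 ← R1 / (-7/10).
R2 ← R2 + 23/10·R1.
R3 ← R3 − 5/2·R1.
R2 ← R2 / (-40/7).
R1 ← R1 + 25/7·R2.
R3 ← R3 − 232/35·R2.
R3 ← R3 / (-21/250).
R1 ← R1 + 1/2·R3.
R2 ← R2 + 29/50·R3.
Reading off the reduced rows gives x = 1, y = -6, z = -3.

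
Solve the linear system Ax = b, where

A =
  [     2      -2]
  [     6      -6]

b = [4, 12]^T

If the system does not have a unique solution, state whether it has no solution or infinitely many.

infinitely many solutions

Row-reduce:
R1 ← R1 / (2).
R2 ← R2 − 6·R1.
Rank is 1 with 2 unknowns, leaving x_2 free.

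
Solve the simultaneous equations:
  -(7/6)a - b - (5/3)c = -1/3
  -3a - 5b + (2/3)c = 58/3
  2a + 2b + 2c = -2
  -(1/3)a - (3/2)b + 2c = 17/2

no solution

Row-reduce:
R1 ← R1 / (-7/6).
R2 ← R2 + 3·R1.
R3 ← R3 − 2·R1.
R4 ← R4 + 1/3·R1.
R2 ← R2 / (-17/7).
R1 ← R1 − 6/7·R2.
R3 ← R3 − 2/7·R2.
R4 ← R4 + 17/14·R2.
R3 ← R3 / (-14/51).
R1 ← R1 − 54/17·R3.
R2 ← R2 + 104/51·R3.
Row 4 reduces to 0 = -3/2, a contradiction. The system is inconsistent.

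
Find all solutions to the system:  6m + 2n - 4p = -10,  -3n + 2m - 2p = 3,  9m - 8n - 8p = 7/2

no solution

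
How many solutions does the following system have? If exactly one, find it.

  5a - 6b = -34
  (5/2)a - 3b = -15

no solution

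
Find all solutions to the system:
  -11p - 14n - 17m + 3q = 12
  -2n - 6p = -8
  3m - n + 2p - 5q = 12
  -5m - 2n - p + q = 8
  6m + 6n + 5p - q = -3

Row-reduce:
R1 ← R1 / (-17).
R3 ← R3 − 3·R1.
R4 ← R4 + 5·R1.
R5 ← R5 − 6·R1.
R2 ← R2 / (-2).
R1 ← R1 − 14/17·R2.
R3 ← R3 + 59/17·R2.
R4 ← R4 − 36/17·R2.
R5 ← R5 − 18/17·R2.
R3 ← R3 / (178/17).
R1 ← R1 + 31/17·R3.
R2 ← R2 − 3·R3.
R4 ← R4 + 70/17·R3.
R5 ← R5 + 35/17·R3.
R4 ← R4 / (-146/89).
R1 ← R1 + 85/89·R4.
R2 ← R2 − 114/89·R4.
R3 ← R3 + 38/89·R4.
R5 ← R5 + 73/89·R4.
Row 5 reduces to 0 = -1, a contradiction. The system is inconsistent.

no solution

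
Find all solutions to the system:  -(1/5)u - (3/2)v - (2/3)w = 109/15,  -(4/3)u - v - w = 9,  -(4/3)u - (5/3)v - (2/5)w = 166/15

Row-reduce the augmented matrix:
R1 ← R1 / (-1/5).
R2 ← R2 + 4/3·R1.
R3 ← R3 + 4/3·R1.
R2 ← R2 / (9).
R1 ← R1 − 15/2·R2.
R3 ← R3 − 25/3·R2.
R3 ← R3 / (1039/1215).
R1 ← R1 − 25/54·R3.
R2 ← R2 − 31/81·R3.
Reading off the reduced rows gives u = -3, v = -4, w = -1.

u = -3, v = -4, w = -1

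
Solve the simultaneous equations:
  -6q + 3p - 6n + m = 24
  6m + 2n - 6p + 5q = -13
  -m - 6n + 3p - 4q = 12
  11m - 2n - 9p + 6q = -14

Row-reduce:
R2 ← R2 − 6·R1.
R3 ← R3 + 1·R1.
R4 ← R4 − 11·R1.
R2 ← R2 / (38).
R1 ← R1 + 6·R2.
R3 ← R3 + 12·R2.
R4 ← R4 − 64·R2.
R3 ← R3 / (-30/19).
R1 ← R1 + 15/19·R3.
R2 ← R2 + 12/19·R3.
R4 ← R4 + 30/19·R3.
Rank is 3 with 4 unknowns, leaving q free.

infinitely many solutions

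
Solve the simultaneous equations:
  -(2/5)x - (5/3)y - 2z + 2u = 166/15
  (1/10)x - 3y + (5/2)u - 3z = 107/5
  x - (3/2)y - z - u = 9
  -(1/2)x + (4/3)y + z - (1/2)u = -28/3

Row-reduce:
R1 ← R1 / (-2/5).
R2 ← R2 − 1/10·R1.
R3 ← R3 − 1·R1.
R4 ← R4 + 1/2·R1.
R2 ← R2 / (-41/12).
R1 ← R1 − 25/6·R2.
R3 ← R3 + 17/3·R2.
R4 ← R4 − 41/12·R2.
R3 ← R3 / (-8/41).
R1 ← R1 − 30/41·R3.
R2 ← R2 − 42/41·R3.
Row 4 reduces to 0 = 1, a contradiction. The system is inconsistent.

no solution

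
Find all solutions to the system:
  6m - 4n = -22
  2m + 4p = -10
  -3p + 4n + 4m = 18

Row-reduce the augmented matrix:
R1 ← R1 / (6).
R2 ← R2 − 2·R1.
R3 ← R3 − 4·R1.
R2 ← R2 / (4/3).
R1 ← R1 + 2/3·R2.
R3 ← R3 − 20/3·R2.
R3 ← R3 / (-23).
R1 ← R1 − 2·R3.
R2 ← R2 − 3·R3.
Reading off the reduced rows gives m = -1, n = 4, p = -2.

m = -1, n = 4, p = -2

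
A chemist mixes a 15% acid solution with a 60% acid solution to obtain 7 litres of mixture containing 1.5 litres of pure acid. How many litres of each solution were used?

litres of solution A: 6, litres of solution B: 1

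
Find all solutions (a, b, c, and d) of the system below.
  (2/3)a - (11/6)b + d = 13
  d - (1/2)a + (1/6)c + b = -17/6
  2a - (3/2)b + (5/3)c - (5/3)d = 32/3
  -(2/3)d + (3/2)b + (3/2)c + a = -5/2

Row-reduce the augmented matrix:
R1 ← R1 / (2/3).
R2 ← R2 + 1/2·R1.
R3 ← R3 − 2·R1.
R4 ← R4 − 1·R1.
R2 ← R2 / (-3/8).
R1 ← R1 + 11/4·R2.
R3 ← R3 − 4·R2.
R4 ← R4 − 17/4·R2.
R3 ← R3 / (31/9).
R1 ← R1 + 11/9·R3.
R2 ← R2 + 4/9·R3.
R4 ← R4 − 61/18·R3.
R4 ← R4 / (362/93).
R1 ← R1 + 592/93·R4.
R2 ← R2 + 266/93·R4.
R3 ← R3 − 126/31·R4.
Reading off the reduced rows gives a = 4, b = -4, c = 1, d = 3.

a = 4, b = -4, c = 1, d = 3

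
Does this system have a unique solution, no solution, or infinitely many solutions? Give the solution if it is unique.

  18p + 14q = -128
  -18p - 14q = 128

infinitely many solutions

Row-reduce:
R1 ← R1 / (18).
R2 ← R2 + 18·R1.
Rank is 1 with 2 unknowns, leaving q free.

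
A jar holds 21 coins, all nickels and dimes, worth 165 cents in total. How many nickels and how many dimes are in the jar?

nickels: 9, dimes: 12

Let n = nickels, d = dimes.
  n + d = 21
  5n + 10d = 165
From equation 1: n = 21 − d.
Substitute into equation 2 and solve: d = 12.
Then n = 9.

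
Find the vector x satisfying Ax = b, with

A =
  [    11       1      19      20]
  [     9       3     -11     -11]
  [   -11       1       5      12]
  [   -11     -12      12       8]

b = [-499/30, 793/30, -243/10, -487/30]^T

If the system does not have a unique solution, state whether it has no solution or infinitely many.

Row-reduce the augmented matrix:
R1 ← R1 / (11).
R2 ← R2 − 9·R1.
R3 ← R3 + 11·R1.
R4 ← R4 + 11·R1.
R2 ← R2 / (24/11).
R1 ← R1 − 1/11·R2.
R3 ← R3 − 2·R2.
R4 ← R4 + 11·R2.
R3 ← R3 / (145/3).
R1 ← R1 − 17/6·R3.
R2 ← R2 + 73/6·R3.
R4 ← R4 + 617/6·R3.
R4 ← R4 / (1333/116).
R1 ← R1 + 45/116·R4.
R2 ← R2 − 53/29·R4.
R3 ← R3 − 137/116·R4.
Reading off the reduced rows gives x_1 = 3/2, x_2 = -9/5, x_3 = -2, x_4 = 1/3.

x_1 = 3/2, x_2 = -9/5, x_3 = -2, x_4 = 1/3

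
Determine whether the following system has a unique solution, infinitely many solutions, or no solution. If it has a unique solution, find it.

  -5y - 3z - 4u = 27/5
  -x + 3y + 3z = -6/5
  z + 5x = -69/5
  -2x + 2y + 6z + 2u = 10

x = -3, y = -13/5, z = 6/5, u = 1

Row-reduce the augmented matrix:
Swap R1 and R2.
R1 ← R1 / (-1).
R3 ← R3 − 5·R1.
R4 ← R4 + 2·R1.
R2 ← R2 / (-5).
R1 ← R1 + 3·R2.
R3 ← R3 − 15·R2.
R4 ← R4 + 4·R2.
R3 ← R3 / (7).
R1 ← R1 + 6/5·R3.
R2 ← R2 − 3/5·R3.
R4 ← R4 − 12/5·R3.
R4 ← R4 / (326/35).
R1 ← R1 − 12/35·R4.
R2 ← R2 − 64/35·R4.
R3 ← R3 + 12/7·R4.
Reading off the reduced rows gives x = -3, y = -13/5, z = 6/5, u = 1.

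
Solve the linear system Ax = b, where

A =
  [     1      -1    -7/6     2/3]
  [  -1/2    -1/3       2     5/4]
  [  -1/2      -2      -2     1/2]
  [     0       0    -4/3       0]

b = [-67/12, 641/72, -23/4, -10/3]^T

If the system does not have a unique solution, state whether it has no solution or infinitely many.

Row-reduce the augmented matrix:
R2 ← R2 + 1/2·R1.
R3 ← R3 + 1/2·R1.
R2 ← R2 / (-5/6).
R1 ← R1 + 1·R2.
R3 ← R3 + 5/2·R2.
R3 ← R3 / (-41/6).
R1 ← R1 + 43/15·R3.
R2 ← R2 + 17/10·R3.
R4 ← R4 + 4/3·R3.
R4 ← R4 / (94/123).
R1 ← R1 − 84/205·R4.
R2 ← R2 + 759/820·R4.
R3 ← R3 − 47/82·R4.
Reading off the reduced rows gives x_1 = -8/3, x_2 = 5/3, x_3 = 5/2, x_4 = 5/2.

x_1 = -8/3, x_2 = 5/3, x_3 = 5/2, x_4 = 5/2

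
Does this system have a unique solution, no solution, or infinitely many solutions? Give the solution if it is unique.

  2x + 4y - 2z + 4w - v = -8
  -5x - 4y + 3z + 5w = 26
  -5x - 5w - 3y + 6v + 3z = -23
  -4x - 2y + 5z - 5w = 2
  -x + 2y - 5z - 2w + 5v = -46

x = 2, y = -5, z = 2, w = 2, v = -4

Row-reduce the augmented matrix:
R1 ← R1 / (2).
R2 ← R2 + 5·R1.
R3 ← R3 + 5·R1.
R4 ← R4 + 4·R1.
R5 ← R5 + 1·R1.
R2 ← R2 / (6).
R1 ← R1 − 2·R2.
R3 ← R3 − 7·R2.
R4 ← R4 − 6·R2.
R5 ← R5 − 4·R2.
R3 ← R3 / (1/3).
R1 ← R1 + 1/3·R3.
R2 ← R2 + 1/3·R3.
R4 ← R4 − 3·R3.
R5 ← R5 + 14/3·R3.
R4 ← R4 / (201/2).
R1 ← R1 + 31/2·R4.
R2 ← R2 + 10·R4.
R3 ← R3 + 75/2·R4.
R5 ← R5 + 185·R4.
R5 ← R5 / (-3773/402).
R1 ← R1 + 418/201·R5.
R2 ← R2 − 61/201·R5.
R3 ← R3 + 283/134·R5.
R4 ← R4 + 229/402·R5.
Reading off the reduced rows gives x = 2, y = -5, z = 2, w = 2, v = -4.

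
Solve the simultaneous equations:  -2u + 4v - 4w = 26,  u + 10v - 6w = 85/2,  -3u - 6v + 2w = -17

no solution

Row-reduce:
R1 ← R1 / (-2).
R2 ← R2 − 1·R1.
R3 ← R3 + 3·R1.
R2 ← R2 / (12).
R1 ← R1 + 2·R2.
R3 ← R3 + 12·R2.
Row 3 reduces to 0 = -1/2, a contradiction. The system is inconsistent.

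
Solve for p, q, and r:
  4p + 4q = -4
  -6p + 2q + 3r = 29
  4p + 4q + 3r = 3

p = -3, q = 2, r = 7/3

Row-reduce the augmented matrix:
R1 ← R1 / (4).
R2 ← R2 + 6·R1.
R3 ← R3 − 4·R1.
R2 ← R2 / (8).
R1 ← R1 − 1·R2.
R3 ← R3 / (3).
R1 ← R1 + 3/8·R3.
R2 ← R2 − 3/8·R3.
Reading off the reduced rows gives p = -3, q = 2, r = 7/3.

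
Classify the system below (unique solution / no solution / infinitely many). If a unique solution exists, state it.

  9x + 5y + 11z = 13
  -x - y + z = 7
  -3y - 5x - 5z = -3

Row-reduce:
R1 ← R1 / (9).
R2 ← R2 + 1·R1.
R3 ← R3 + 5·R1.
R2 ← R2 / (-4/9).
R1 ← R1 − 5/9·R2.
R3 ← R3 + 2/9·R2.
Rank is 2 with 3 unknowns, leaving z free.

infinitely many solutions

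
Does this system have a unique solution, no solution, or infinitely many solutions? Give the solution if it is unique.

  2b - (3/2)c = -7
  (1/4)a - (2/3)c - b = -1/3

infinitely many solutions

Row-reduce:
Swap R1 and R2.
R1 ← R1 / (1/4).
R2 ← R2 / (2).
R1 ← R1 + 4·R2.
Rank is 2 with 3 unknowns, leaving c free.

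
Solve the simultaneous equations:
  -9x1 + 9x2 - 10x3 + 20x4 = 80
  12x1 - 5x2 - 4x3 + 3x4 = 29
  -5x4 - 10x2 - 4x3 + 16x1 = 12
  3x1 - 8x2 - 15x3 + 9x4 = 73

x1 = 1, x2 = 1, x3 = -4, x4 = 2

Row-reduce the augmented matrix:
R1 ← R1 / (-9).
R2 ← R2 − 12·R1.
R3 ← R3 − 16·R1.
R4 ← R4 − 3·R1.
R2 ← R2 / (7).
R1 ← R1 + 1·R2.
R3 ← R3 − 6·R2.
R4 ← R4 + 5·R2.
R3 ← R3 / (-436/63).
R1 ← R1 + 86/63·R3.
R2 ← R2 + 52/21·R3.
R4 ← R4 + 215/7·R3.
R4 ← R4 / (6149/436).
R1 ← R1 − 219/218·R4.
R2 ← R2 − 262/109·R4.
R3 ← R3 + 323/436·R4.
Reading off the reduced rows gives x1 = 1, x2 = 1, x3 = -4, x4 = 2.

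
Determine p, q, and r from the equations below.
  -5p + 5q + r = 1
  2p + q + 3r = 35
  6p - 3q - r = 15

p = 6, q = 5, r = 6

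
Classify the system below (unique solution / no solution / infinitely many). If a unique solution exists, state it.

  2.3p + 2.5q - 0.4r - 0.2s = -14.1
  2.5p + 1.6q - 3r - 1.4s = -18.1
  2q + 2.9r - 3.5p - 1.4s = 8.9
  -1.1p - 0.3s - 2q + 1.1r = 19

p = 1, q = -6, r = 6, s = -5

Row-reduce the augmented matrix:
R1 ← R1 / (23/10).
R2 ← R2 − 5/2·R1.
R3 ← R3 + 7/2·R1.
R4 ← R4 + 11/10·R1.
R2 ← R2 / (-257/230).
R1 ← R1 − 25/23·R2.
R3 ← R3 − 267/46·R2.
R4 ← R4 + 37/46·R2.
R3 ← R3 / (-28357/2570).
R1 ← R1 + 686/257·R3.
R2 ← R2 − 590/257·R3.
R4 ← R4 − 7081/2570·R3.
R4 ← R4 / (-426473/283570).
R1 ← R1 − 2678/4051·R4.
R2 ← R2 + 16288/28357·R4.
R3 ← R3 − 20168/28357·R4.
Reading off the reduced rows gives p = 1, q = -6, r = 6, s = -5.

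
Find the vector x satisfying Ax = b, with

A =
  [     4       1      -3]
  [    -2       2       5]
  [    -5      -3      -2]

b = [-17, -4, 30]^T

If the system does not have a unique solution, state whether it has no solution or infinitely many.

x_1 = -3, x_2 = -5, x_3 = 0

Row-reduce the augmented matrix:
R1 ← R1 / (4).
R2 ← R2 + 2·R1.
R3 ← R3 + 5·R1.
R2 ← R2 / (5/2).
R1 ← R1 − 1/4·R2.
R3 ← R3 + 7/4·R2.
R3 ← R3 / (-33/10).
R1 ← R1 + 11/10·R3.
R2 ← R2 − 7/5·R3.
Reading off the reduced rows gives x_1 = -3, x_2 = -5, x_3 = 0.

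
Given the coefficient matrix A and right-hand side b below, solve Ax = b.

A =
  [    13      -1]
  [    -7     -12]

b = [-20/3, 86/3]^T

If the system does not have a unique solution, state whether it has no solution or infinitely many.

x_1 = -2/3, x_2 = -2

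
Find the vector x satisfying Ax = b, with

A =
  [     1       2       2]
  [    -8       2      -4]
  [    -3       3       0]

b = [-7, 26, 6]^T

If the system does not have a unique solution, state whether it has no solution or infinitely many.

Row-reduce:
R2 ← R2 + 8·R1.
R3 ← R3 + 3·R1.
R2 ← R2 / (18).
R1 ← R1 − 2·R2.
R3 ← R3 − 9·R2.
Rank is 2 with 3 unknowns, leaving x_3 free.

infinitely many solutions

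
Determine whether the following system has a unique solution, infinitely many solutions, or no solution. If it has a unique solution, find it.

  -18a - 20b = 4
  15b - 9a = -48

Row-reduce the augmented matrix:
R1 ← R1 / (-18).
R2 ← R2 + 9·R1.
R2 ← R2 / (25).
R1 ← R1 − 10/9·R2.
Reading off the reduced rows gives a = 2, b = -2.

a = 2, b = -2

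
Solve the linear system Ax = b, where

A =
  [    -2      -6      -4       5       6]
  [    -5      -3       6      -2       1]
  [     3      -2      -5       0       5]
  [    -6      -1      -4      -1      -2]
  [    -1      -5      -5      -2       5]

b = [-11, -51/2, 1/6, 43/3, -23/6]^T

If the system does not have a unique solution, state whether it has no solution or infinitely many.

x_1 = 1/2, x_2 = 2/3, x_3 = -3, x_4 = 0, x_5 = -3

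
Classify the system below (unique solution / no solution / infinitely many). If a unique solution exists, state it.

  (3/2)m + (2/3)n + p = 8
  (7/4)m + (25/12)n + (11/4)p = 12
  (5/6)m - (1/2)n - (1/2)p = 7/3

no solution

Row-reduce:
R1 ← R1 / (3/2).
R2 ← R2 − 7/4·R1.
R3 ← R3 − 5/6·R1.
R2 ← R2 / (47/36).
R1 ← R1 − 4/9·R2.
R3 ← R3 + 47/54·R2.
Row 3 reduces to 0 = -1/3, a contradiction. The system is inconsistent.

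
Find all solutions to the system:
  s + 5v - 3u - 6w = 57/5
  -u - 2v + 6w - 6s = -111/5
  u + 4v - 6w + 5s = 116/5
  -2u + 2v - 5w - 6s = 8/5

u = 11/5, v = 1, w = -2, s = 1

Row-reduce the augmented matrix:
R1 ← R1 / (-3).
R2 ← R2 + 1·R1.
R3 ← R3 − 1·R1.
R4 ← R4 + 2·R1.
R2 ← R2 / (-11/3).
R1 ← R1 + 5/3·R2.
R3 ← R3 − 17/3·R2.
R4 ← R4 + 4/3·R2.
R3 ← R3 / (48/11).
R1 ← R1 + 18/11·R3.
R2 ← R2 + 24/11·R3.
R4 ← R4 + 43/11·R3.
R4 ← R4 / (-401/48).
R1 ← R1 − 7/8·R4.
R2 ← R2 + 1/2·R4.
R3 ← R3 + 49/48·R4.
Reading off the reduced rows gives u = 11/5, v = 1, w = -2, s = 1.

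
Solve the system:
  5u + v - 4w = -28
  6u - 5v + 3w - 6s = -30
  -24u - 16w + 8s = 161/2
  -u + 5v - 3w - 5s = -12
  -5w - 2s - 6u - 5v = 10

no solution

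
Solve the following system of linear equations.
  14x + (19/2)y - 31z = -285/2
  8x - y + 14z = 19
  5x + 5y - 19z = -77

no solution

Row-reduce:
R1 ← R1 / (14).
R2 ← R2 − 8·R1.
R3 ← R3 − 5·R1.
R2 ← R2 / (-45/7).
R1 ← R1 − 19/28·R2.
R3 ← R3 − 45/28·R2.
Row 3 reduces to 0 = -1, a contradiction. The system is inconsistent.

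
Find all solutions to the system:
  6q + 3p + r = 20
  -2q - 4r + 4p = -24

Row-reduce:
R1 ← R1 / (3).
R2 ← R2 − 4·R1.
R2 ← R2 / (-10).
R1 ← R1 − 2·R2.
Rank is 2 with 3 unknowns, leaving r free.

infinitely many solutions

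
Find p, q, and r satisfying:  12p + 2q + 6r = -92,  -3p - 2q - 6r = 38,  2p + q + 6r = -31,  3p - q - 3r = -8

p = -6, q = -1, r = -3

Row-reduce the augmented matrix:
R1 ← R1 / (12).
R2 ← R2 + 3·R1.
R3 ← R3 − 2·R1.
R4 ← R4 − 3·R1.
R2 ← R2 / (-3/2).
R1 ← R1 − 1/6·R2.
R3 ← R3 − 2/3·R2.
R4 ← R4 + 3/2·R2.
R3 ← R3 / (3).
R2 ← R2 − 3·R3.
R4 reduces to 0 = 0, so the extra equation is consistent.
Reading off the reduced rows gives p = -6, q = -1, r = -3.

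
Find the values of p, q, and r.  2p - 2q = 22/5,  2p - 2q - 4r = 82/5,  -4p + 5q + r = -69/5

p = 1/5, q = -2, r = -3

Row-reduce the augmented matrix:
R1 ← R1 / (2).
R2 ← R2 − 2·R1.
R3 ← R3 + 4·R1.
Swap R2 and R3.
R1 ← R1 + 1·R2.
R3 ← R3 / (-4).
R1 ← R1 − 1·R3.
R2 ← R2 − 1·R3.
Reading off the reduced rows gives p = 1/5, q = -2, r = -3.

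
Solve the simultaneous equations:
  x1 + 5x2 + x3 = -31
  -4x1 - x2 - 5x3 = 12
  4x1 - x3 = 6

Row-reduce the augmented matrix:
R2 ← R2 + 4·R1.
R3 ← R3 − 4·R1.
R2 ← R2 / (19).
R1 ← R1 − 5·R2.
R3 ← R3 + 20·R2.
R3 ← R3 / (-115/19).
R1 ← R1 − 24/19·R3.
R2 ← R2 + 1/19·R3.
Reading off the reduced rows gives x1 = 1, x2 = -6, x3 = -2.

x1 = 1, x2 = -6, x3 = -2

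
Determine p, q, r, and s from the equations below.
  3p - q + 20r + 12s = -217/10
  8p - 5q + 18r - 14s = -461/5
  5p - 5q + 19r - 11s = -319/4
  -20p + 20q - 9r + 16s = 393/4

Row-reduce the augmented matrix:
R1 ← R1 / (3).
R2 ← R2 − 8·R1.
R3 ← R3 − 5·R1.
R4 ← R4 + 20·R1.
R2 ← R2 / (-7/3).
R1 ← R1 + 1/3·R2.
R3 ← R3 + 10/3·R2.
R4 ← R4 − 40/3·R2.
R3 ← R3 / (253/7).
R1 ← R1 − 82/7·R3.
R2 ← R2 − 106/7·R3.
R4 ← R4 + 543/7·R3.
R4 ← R4 / (-23365/253).
R1 ← R1 + 172/253·R4.
R2 ← R2 − 1308/253·R4.
R3 ← R3 − 243/253·R4.
Reading off the reduced rows gives p = -12/5, q = -1/2, r = -9/4, s = 5/2.

p = -12/5, q = -1/2, r = -9/4, s = 5/2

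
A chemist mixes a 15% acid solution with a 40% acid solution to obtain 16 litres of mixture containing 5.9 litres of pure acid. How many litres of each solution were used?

litres of solution A: 2, litres of solution B: 14

Let a = litres of solution A, b = litres of solution B.
  a + b = 16
  (2/5)b + (3/20)a = 59/10
Row-reduce the augmented matrix:
R2 ← R2 − 3/20·R1.
R2 ← R2 / (1/4).
R1 ← R1 − 1·R2.
Reading off the reduced rows gives a = 2, b = 14.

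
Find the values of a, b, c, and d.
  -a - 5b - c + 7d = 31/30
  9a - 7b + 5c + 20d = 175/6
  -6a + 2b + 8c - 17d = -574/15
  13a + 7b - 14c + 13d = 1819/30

Row-reduce the augmented matrix:
R1 ← R1 / (-1).
R2 ← R2 − 9·R1.
R3 ← R3 + 6·R1.
R4 ← R4 − 13·R1.
R2 ← R2 / (-52).
R1 ← R1 − 5·R2.
R3 ← R3 − 32·R2.
R4 ← R4 + 58·R2.
R3 ← R3 / (150/13).
R1 ← R1 − 8/13·R3.
R2 ← R2 − 1/13·R3.
R4 ← R4 + 293/13·R3.
R4 ← R4 / (-304/75).
R1 ← R1 − 421/300·R4.
R2 ← R2 + 463/300·R4.
R3 ← R3 + 103/150·R4.
Reading off the reduced rows gives a = 1/2, b = 3, c = -1/5, d = 7/3.

a = 1/2, b = 3, c = -1/5, d = 7/3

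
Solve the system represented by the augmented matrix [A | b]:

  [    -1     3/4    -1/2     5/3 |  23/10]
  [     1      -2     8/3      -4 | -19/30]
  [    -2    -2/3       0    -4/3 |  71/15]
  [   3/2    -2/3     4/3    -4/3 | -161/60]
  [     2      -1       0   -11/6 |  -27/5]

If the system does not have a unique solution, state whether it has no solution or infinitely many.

x_1 = -5/2, x_2 = 2/5, x_3 = 1, x_4 = 0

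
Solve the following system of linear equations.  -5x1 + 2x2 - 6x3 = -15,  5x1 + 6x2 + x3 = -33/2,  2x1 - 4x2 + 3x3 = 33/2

x1 = 0, x2 = -3, x3 = 3/2

Row-reduce the augmented matrix:
R1 ← R1 / (-5).
R2 ← R2 − 5·R1.
R3 ← R3 − 2·R1.
R2 ← R2 / (8).
R1 ← R1 + 2/5·R2.
R3 ← R3 + 16/5·R2.
R3 ← R3 / (-7/5).
R1 ← R1 − 19/20·R3.
R2 ← R2 + 5/8·R3.
Reading off the reduced rows gives x1 = 0, x2 = -3, x3 = 3/2.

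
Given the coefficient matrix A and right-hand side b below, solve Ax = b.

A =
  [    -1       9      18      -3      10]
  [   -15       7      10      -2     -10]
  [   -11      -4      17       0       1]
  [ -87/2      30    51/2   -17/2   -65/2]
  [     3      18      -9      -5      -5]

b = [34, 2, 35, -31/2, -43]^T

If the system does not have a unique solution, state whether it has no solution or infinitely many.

Row-reduce:
R1 ← R1 / (-1).
R2 ← R2 + 15·R1.
R3 ← R3 + 11·R1.
R4 ← R4 + 87/2·R1.
R5 ← R5 − 3·R1.
R2 ← R2 / (-128).
R1 ← R1 + 9·R2.
R3 ← R3 + 103·R2.
R4 ← R4 + 723/2·R2.
R5 ← R5 − 45·R2.
R3 ← R3 / (903/32).
R1 ← R1 − 9/32·R3.
R2 ← R2 − 65/32·R3.
R4 ← R4 + 1485/64·R3.
R5 ← R5 + 1485/32·R3.
R4 ← R4 / (-913/1204).
R1 ← R1 + 9/1204·R4.
R2 ← R2 + 797/3612·R4.
R3 ← R3 + 205/3612·R4.
R5 ← R5 + 913/602·R4.
Rank is 4 with 5 unknowns, leaving x_5 free.

infinitely many solutions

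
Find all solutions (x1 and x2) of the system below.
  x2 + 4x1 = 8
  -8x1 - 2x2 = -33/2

no solution

Row-reduce:
R1 ← R1 / (4).
R2 ← R2 + 8·R1.
Row 2 reduces to 0 = -1/2, a contradiction. The system is inconsistent.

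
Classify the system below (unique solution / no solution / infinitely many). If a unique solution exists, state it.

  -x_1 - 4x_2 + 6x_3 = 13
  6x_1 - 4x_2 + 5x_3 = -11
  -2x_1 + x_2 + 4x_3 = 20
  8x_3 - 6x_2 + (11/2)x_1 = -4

Row-reduce:
R1 ← R1 / (-1).
R2 ← R2 − 6·R1.
R3 ← R3 + 2·R1.
R4 ← R4 − 11/2·R1.
R2 ← R2 / (-28).
R1 ← R1 − 4·R2.
R3 ← R3 − 9·R2.
R4 ← R4 + 28·R2.
R3 ← R3 / (145/28).
R1 ← R1 + 1/7·R3.
R2 ← R2 + 41/28·R3.
Row 4 reduces to 0 = 1/2, a contradiction. The system is inconsistent.

no solution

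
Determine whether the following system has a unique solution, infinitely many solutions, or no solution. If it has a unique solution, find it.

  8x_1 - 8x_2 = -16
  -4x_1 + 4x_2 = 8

Row-reduce:
R1 ← R1 / (8).
R2 ← R2 + 4·R1.
Rank is 1 with 2 unknowns, leaving x_2 free.

infinitely many solutions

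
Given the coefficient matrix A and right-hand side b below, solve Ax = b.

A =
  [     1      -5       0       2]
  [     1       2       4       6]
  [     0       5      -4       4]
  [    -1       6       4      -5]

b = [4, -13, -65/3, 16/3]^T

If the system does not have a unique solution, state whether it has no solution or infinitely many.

x_1 = 1/3, x_2 = -5/3, x_3 = 1, x_4 = -7/3

Row-reduce the augmented matrix:
R2 ← R2 − 1·R1.
R4 ← R4 + 1·R1.
R2 ← R2 / (7).
R1 ← R1 + 5·R2.
R3 ← R3 − 5·R2.
R4 ← R4 − 1·R2.
R3 ← R3 / (-48/7).
R1 ← R1 − 20/7·R3.
R2 ← R2 − 4/7·R3.
R4 ← R4 − 24/7·R3.
R4 ← R4 / (-3).
R1 ← R1 − 16/3·R4.
R2 ← R2 − 2/3·R4.
R3 ← R3 + 1/6·R4.
Reading off the reduced rows gives x_1 = 1/3, x_2 = -5/3, x_3 = 1, x_4 = -7/3.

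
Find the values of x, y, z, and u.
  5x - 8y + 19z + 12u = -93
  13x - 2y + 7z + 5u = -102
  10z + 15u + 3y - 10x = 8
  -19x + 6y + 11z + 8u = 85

x = -6, y = 1, z = -1, u = -3

Row-reduce the augmented matrix:
R1 ← R1 / (5).
R2 ← R2 − 13·R1.
R3 ← R3 + 10·R1.
R4 ← R4 + 19·R1.
R2 ← R2 / (94/5).
R1 ← R1 + 8/5·R2.
R3 ← R3 + 13·R2.
R4 ← R4 + 122/5·R2.
R3 ← R3 / (878/47).
R1 ← R1 − 9/47·R3.
R2 ← R2 + 106/47·R3.
R4 ← R4 − 1324/47·R3.
R4 ← R4 / (-5222/439).
R1 ← R1 + 77/1756·R4.
R2 ← R2 − 495/439·R4.
R3 ← R3 − 1963/1756·R4.
Reading off the reduced rows gives x = -6, y = 1, z = -1, u = -3.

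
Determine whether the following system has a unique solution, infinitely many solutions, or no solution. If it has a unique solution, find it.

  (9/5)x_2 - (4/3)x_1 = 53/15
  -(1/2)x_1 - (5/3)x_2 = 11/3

Row-reduce the augmented matrix:
R1 ← R1 / (-4/3).
R2 ← R2 + 1/2·R1.
R2 ← R2 / (-281/120).
R1 ← R1 + 27/20·R2.
Reading off the reduced rows gives x_1 = -4, x_2 = -1.

x_1 = -4, x_2 = -1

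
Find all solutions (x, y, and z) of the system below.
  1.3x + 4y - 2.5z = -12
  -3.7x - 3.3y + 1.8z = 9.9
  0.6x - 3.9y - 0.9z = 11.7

Row-reduce the augmented matrix:
R1 ← R1 / (13/10).
R2 ← R2 + 37/10·R1.
R3 ← R3 − 3/5·R1.
R2 ← R2 / (1051/130).
R1 ← R1 − 40/13·R2.
R3 ← R3 + 747/130·R2.
R3 ← R3 / (-18519/5255).
R1 ← R1 − 105/1051·R3.
R2 ← R2 + 691/1051·R3.
Reading off the reduced rows gives x = 0, y = -3, z = 0.

x = 0, y = -3, z = 0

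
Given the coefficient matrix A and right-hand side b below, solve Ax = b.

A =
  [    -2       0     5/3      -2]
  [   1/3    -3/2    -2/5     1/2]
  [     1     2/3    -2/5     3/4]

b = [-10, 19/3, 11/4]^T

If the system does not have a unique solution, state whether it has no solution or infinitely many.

infinitely many solutions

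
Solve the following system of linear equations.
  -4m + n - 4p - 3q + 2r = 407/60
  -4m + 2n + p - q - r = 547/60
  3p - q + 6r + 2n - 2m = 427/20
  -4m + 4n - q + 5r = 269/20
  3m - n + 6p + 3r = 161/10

m = -9/5, n = -1, p = 8/3, q = -11/4, r = 3/2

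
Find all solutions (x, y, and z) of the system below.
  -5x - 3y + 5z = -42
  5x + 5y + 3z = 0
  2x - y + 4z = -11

x = 4, y = -1, z = -5

Row-reduce the augmented matrix:
R1 ← R1 / (-5).
R2 ← R2 − 5·R1.
R3 ← R3 − 2·R1.
R2 ← R2 / (2).
R1 ← R1 − 3/5·R2.
R3 ← R3 + 11/5·R2.
R3 ← R3 / (74/5).
R1 ← R1 + 17/5·R3.
R2 ← R2 − 4·R3.
Reading off the reduced rows gives x = 4, y = -1, z = -5.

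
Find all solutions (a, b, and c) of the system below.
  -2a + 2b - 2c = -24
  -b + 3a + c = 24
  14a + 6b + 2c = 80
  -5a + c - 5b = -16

a = 6, b = -2, c = 4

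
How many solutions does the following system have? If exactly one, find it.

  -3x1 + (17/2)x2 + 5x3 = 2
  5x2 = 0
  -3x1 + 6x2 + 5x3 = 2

infinitely many solutions

Row-reduce:
R1 ← R1 / (-3).
R3 ← R3 + 3·R1.
R2 ← R2 / (5).
R1 ← R1 + 17/6·R2.
R3 ← R3 + 5/2·R2.
Rank is 2 with 3 unknowns, leaving x3 free.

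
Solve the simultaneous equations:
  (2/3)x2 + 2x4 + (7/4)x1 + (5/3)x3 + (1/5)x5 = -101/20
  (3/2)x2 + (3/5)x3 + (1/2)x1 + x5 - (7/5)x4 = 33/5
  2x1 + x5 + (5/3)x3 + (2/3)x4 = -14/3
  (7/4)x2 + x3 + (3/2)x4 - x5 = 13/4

infinitely many solutions

Row-reduce:
R1 ← R1 / (7/4).
R2 ← R2 − 1/2·R1.
R3 ← R3 − 2·R1.
R2 ← R2 / (55/42).
R1 ← R1 − 8/21·R2.
R3 ← R3 + 16/21·R2.
R4 ← R4 − 7/4·R2.
R3 ← R3 / (-137/825).
R1 ← R1 − 252/275·R3.
R2 ← R2 − 26/275·R3.
R4 ← R4 − 459/550·R3.
R4 ← R4 / (-1338/137).
R1 ← R1 + 1856/137·R4.
R2 ← R2 + 422/137·R4.
R3 ← R3 − 2282/137·R4.
Rank is 4 with 5 unknowns, leaving x5 free.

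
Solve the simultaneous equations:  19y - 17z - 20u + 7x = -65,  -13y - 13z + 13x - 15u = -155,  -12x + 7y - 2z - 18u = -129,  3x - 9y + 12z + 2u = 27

Row-reduce the augmented matrix:
R1 ← R1 / (7).
R2 ← R2 − 13·R1.
R3 ← R3 + 12·R1.
R4 ← R4 − 3·R1.
R2 ← R2 / (-338/7).
R1 ← R1 − 19/7·R2.
R3 ← R3 − 277/7·R2.
R4 ← R4 + 120/7·R2.
R3 ← R3 / (-207/13).
R1 ← R1 + 18/13·R3.
R2 ← R2 + 5/13·R3.
R4 ← R4 − 165/13·R3.
R4 ← R4 / (-43957/1794).
R1 ← R1 − 811/598·R4.
R2 ← R2 − 985/2691·R4.
R3 ← R3 − 11539/5382·R4.
Reading off the reduced rows gives x = 4, y = 5, z = 4, u = 6.

x = 4, y = 5, z = 4, u = 6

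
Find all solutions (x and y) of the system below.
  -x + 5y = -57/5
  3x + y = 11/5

x = 7/5, y = -2

Row-reduce the augmented matrix:
R1 ← R1 / (-1).
R2 ← R2 − 3·R1.
R2 ← R2 / (16).
R1 ← R1 + 5·R2.
Reading off the reduced rows gives x = 7/5, y = -2.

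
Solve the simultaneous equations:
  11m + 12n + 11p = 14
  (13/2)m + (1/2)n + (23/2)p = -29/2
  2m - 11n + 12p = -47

no solution

Row-reduce:
R1 ← R1 / (11).
R2 ← R2 − 13/2·R1.
R3 ← R3 − 2·R1.
R2 ← R2 / (-145/22).
R1 ← R1 − 12/11·R2.
R3 ← R3 + 145/11·R2.
Row 3 reduces to 0 = -4, a contradiction. The system is inconsistent.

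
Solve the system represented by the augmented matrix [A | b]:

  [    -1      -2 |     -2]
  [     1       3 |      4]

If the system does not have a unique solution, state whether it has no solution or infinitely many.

x_1 = -2, x_2 = 2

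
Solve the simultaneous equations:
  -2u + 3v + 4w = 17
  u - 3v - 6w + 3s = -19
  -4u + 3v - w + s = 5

Row-reduce:
R1 ← R1 / (-2).
R2 ← R2 − 1·R1.
R3 ← R3 + 4·R1.
R2 ← R2 / (-3/2).
R1 ← R1 + 3/2·R2.
R3 ← R3 + 3·R2.
R3 ← R3 / (-1).
R1 ← R1 − 2·R3.
R2 ← R2 − 8/3·R3.
Rank is 3 with 4 unknowns, leaving s free.

infinitely many solutions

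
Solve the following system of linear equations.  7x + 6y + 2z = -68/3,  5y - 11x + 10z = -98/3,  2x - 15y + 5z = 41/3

Row-reduce the augmented matrix:
R1 ← R1 / (7).
R2 ← R2 + 11·R1.
R3 ← R3 − 2·R1.
R2 ← R2 / (101/7).
R1 ← R1 − 6/7·R2.
R3 ← R3 + 117/7·R2.
R3 ← R3 / (1985/101).
R1 ← R1 + 50/101·R3.
R2 ← R2 − 92/101·R3.
Reading off the reduced rows gives x = -2/3, y = -2, z = -3.

x = -2/3, y = -2, z = -3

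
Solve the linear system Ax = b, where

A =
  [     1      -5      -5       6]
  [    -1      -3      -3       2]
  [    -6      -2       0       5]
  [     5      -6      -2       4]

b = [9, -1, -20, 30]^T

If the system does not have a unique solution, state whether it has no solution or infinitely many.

Row-reduce the augmented matrix:
R2 ← R2 + 1·R1.
R3 ← R3 + 6·R1.
R4 ← R4 − 5·R1.
R2 ← R2 / (-8).
R1 ← R1 + 5·R2.
R3 ← R3 + 32·R2.
R4 ← R4 − 19·R2.
R3 ← R3 / (2).
R2 ← R2 − 1·R3.
R4 ← R4 − 4·R3.
R4 ← R4 / (-25).
R1 ← R1 − 1·R4.
R2 ← R2 + 11/2·R4.
R3 ← R3 − 9/2·R4.
Reading off the reduced rows gives x_1 = 4, x_2 = -2, x_3 = 1, x_4 = 0.

x_1 = 4, x_2 = -2, x_3 = 1, x_4 = 0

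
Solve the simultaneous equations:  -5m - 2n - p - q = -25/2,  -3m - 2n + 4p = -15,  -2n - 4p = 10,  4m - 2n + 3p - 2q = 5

m = 3, n = -1, p = -2, q = 3/2

Row-reduce the augmented matrix:
R1 ← R1 / (-5).
R2 ← R2 + 3·R1.
R4 ← R4 − 4·R1.
R2 ← R2 / (-4/5).
R1 ← R1 − 2/5·R2.
R3 ← R3 + 2·R2.
R4 ← R4 + 18/5·R2.
R3 ← R3 / (-31/2).
R1 ← R1 − 5/2·R3.
R2 ← R2 + 23/4·R3.
R4 ← R4 + 37/2·R3.
R4 ← R4 / (-115/31).
R1 ← R1 − 8/31·R4.
R2 ← R2 + 6/31·R4.
R3 ← R3 − 3/31·R4.
Reading off the reduced rows gives m = 3, n = -1, p = -2, q = 3/2.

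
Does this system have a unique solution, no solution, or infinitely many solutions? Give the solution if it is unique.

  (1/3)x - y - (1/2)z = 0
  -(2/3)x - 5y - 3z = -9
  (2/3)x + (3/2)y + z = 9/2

Row-reduce:
R1 ← R1 / (1/3).
R2 ← R2 + 2/3·R1.
R3 ← R3 − 2/3·R1.
R2 ← R2 / (-7).
R1 ← R1 + 3·R2.
R3 ← R3 − 7/2·R2.
Rank is 2 with 3 unknowns, leaving z free.

infinitely many solutions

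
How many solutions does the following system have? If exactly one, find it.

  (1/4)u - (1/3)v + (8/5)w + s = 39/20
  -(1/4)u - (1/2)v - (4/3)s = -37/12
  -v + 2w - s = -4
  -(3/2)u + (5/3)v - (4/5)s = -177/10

u = 3, v = -6, w = -3, s = 4

Row-reduce the augmented matrix:
R1 ← R1 / (1/4).
R2 ← R2 + 1/4·R1.
R4 ← R4 + 3/2·R1.
R2 ← R2 / (-5/6).
R1 ← R1 + 4/3·R2.
R3 ← R3 + 1·R2.
R4 ← R4 + 1/3·R2.
R3 ← R3 / (2/25).
R1 ← R1 − 96/25·R3.
R2 ← R2 + 48/25·R3.
R4 ← R4 − 224/25·R3.
R4 ← R4 / (1088/15).
R1 ← R1 − 100/3·R4.
R2 ← R2 + 14·R4.
R3 ← R3 + 15/2·R4.
Reading off the reduced rows gives u = 3, v = -6, w = -3, s = 4.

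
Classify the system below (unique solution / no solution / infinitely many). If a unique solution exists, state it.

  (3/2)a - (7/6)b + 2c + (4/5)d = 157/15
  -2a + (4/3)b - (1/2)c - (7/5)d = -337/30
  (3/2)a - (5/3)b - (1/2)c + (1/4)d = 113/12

infinitely many solutions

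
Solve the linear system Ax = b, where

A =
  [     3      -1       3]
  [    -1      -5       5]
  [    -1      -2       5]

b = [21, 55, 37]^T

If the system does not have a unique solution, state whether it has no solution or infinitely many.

x_1 = 0, x_2 = -6, x_3 = 5

Row-reduce the augmented matrix:
R1 ← R1 / (3).
R2 ← R2 + 1·R1.
R3 ← R3 + 1·R1.
R2 ← R2 / (-16/3).
R1 ← R1 + 1/3·R2.
R3 ← R3 + 7/3·R2.
R3 ← R3 / (27/8).
R1 ← R1 − 5/8·R3.
R2 ← R2 + 9/8·R3.
Reading off the reduced rows gives x_1 = 0, x_2 = -6, x_3 = 5.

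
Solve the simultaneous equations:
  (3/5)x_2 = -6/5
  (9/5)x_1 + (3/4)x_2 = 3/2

x_1 = 5/3, x_2 = -2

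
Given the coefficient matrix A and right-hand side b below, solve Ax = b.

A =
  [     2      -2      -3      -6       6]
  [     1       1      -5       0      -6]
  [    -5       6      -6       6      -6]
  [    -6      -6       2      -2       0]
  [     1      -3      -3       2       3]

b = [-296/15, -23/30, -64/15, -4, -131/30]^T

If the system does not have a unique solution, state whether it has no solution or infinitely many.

x_1 = 4/3, x_2 = -1/2, x_3 = 2, x_4 = 3/2, x_5 = -7/5

Row-reduce the augmented matrix:
R1 ← R1 / (2).
R2 ← R2 − 1·R1.
R3 ← R3 + 5·R1.
R4 ← R4 + 6·R1.
R5 ← R5 − 1·R1.
R2 ← R2 / (2).
R1 ← R1 + 1·R2.
R3 ← R3 − 1·R2.
R4 ← R4 + 12·R2.
R5 ← R5 + 2·R2.
R3 ← R3 / (-47/4).
R1 ← R1 + 13/4·R3.
R2 ← R2 + 7/4·R3.
R4 ← R4 + 28·R3.
R5 ← R5 + 5·R3.
R4 ← R4 / (1082/47).
R1 ← R1 − 66/47·R4.
R2 ← R2 − 144/47·R4.
R3 ← R3 − 42/47·R4.
R5 ← R5 − 586/47·R4.
R5 ← R5 / (11997/541).
R1 ← R1 + 582/541·R5.
R2 ← R2 − 1386/541·R5.
R3 ← R3 − 810/541·R5.
R4 ← R4 + 1602/541·R5.
Reading off the reduced rows gives x_1 = 4/3, x_2 = -1/2, x_3 = 2, x_4 = 3/2, x_5 = -7/5.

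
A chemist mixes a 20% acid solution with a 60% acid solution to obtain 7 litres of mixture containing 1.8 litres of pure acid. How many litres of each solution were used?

litres of solution A: 6, litres of solution B: 1

Let a = litres of solution A, b = litres of solution B.
  b + a = 7
  (1/5)a + (3/5)b = 9/5
From equation 1: a = 7 − b.
Substitute into equation 2 and solve: b = 1.
Then a = 6.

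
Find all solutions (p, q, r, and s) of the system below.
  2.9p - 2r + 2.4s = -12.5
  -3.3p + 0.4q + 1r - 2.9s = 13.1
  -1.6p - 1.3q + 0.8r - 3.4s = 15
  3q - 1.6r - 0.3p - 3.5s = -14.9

Row-reduce the augmented matrix:
R1 ← R1 / (29/10).
R2 ← R2 + 33/10·R1.
R3 ← R3 + 8/5·R1.
R4 ← R4 + 3/10·R1.
R2 ← R2 / (2/5).
R3 ← R3 + 13/10·R2.
R4 ← R4 − 3·R2.
R3 ← R3 / (-89/20).
R1 ← R1 + 20/29·R3.
R2 ← R2 + 185/58·R3.
R4 ← R4 − 2251/290·R3.
R4 ← R4 / (-169397/25810).
R1 ← R1 − 3186/2581·R4.
R2 ← R2 − 3766/2581·R4.
R3 ← R3 − 105/178·R4.
Reading off the reduced rows gives p = -5, q = -6, r = -1, s = 0.

p = -5, q = -6, r = -1, s = 0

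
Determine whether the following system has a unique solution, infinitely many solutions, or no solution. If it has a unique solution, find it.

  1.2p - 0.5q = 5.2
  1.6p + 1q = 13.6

p = 6, q = 4

From equation 2: q = 68/5 − 8/5·p.
Substitute into equation 1 and solve: p = 6.
Then q = 4.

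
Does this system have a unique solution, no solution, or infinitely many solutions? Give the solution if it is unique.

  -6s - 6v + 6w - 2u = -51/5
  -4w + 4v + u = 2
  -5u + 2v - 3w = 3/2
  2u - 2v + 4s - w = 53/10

u = 0, v = 0, w = -1/2, s = 6/5

Row-reduce the augmented matrix:
R1 ← R1 / (-2).
R2 ← R2 − 1·R1.
R3 ← R3 + 5·R1.
R4 ← R4 − 2·R1.
R1 ← R1 − 3·R2.
R3 ← R3 − 17·R2.
R4 ← R4 + 8·R2.
R3 ← R3 / (-1).
R2 ← R2 + 1·R3.
R4 ← R4 + 3·R3.
R4 ← R4 / (-224).
R1 ← R1 − 12·R4.
R2 ← R2 + 69·R4.
R3 ← R3 + 66·R4.
Reading off the reduced rows gives u = 0, v = 0, w = -1/2, s = 6/5.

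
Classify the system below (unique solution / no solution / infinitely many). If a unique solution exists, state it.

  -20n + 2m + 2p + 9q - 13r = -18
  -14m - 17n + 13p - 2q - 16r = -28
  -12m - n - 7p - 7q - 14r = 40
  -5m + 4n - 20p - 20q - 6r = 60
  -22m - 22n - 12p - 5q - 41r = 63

no solution

Row-reduce:
R1 ← R1 / (2).
R2 ← R2 + 14·R1.
R3 ← R3 + 12·R1.
R4 ← R4 + 5·R1.
R5 ← R5 + 22·R1.
R2 ← R2 / (-157).
R1 ← R1 + 10·R2.
R3 ← R3 + 121·R2.
R4 ← R4 + 46·R2.
R5 ← R5 + 242·R2.
R3 ← R3 / (-2482/157).
R1 ← R1 + 113/157·R3.
R2 ← R2 + 27/157·R3.
R4 ← R4 + 3597/157·R3.
R5 ← R5 + 4964/157·R3.
R4 ← R4 / (-38109/2482).
R1 ← R1 − 1527/2482·R4.
R2 ← R2 + 482/1241·R4.
R3 ← R3 − 1/1241·R4.
Row 5 reduces to 0 = 1, a contradiction. The system is inconsistent.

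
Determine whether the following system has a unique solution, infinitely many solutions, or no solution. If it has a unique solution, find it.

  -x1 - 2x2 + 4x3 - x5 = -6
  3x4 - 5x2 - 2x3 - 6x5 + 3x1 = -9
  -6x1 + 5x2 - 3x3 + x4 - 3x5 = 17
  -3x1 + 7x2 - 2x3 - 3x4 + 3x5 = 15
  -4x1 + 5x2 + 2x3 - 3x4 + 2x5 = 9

infinitely many solutions

Row-reduce:
R1 ← R1 / (-1).
R2 ← R2 − 3·R1.
R3 ← R3 + 6·R1.
R4 ← R4 + 3·R1.
R5 ← R5 + 4·R1.
R2 ← R2 / (-11).
R1 ← R1 − 2·R2.
R3 ← R3 − 17·R2.
R4 ← R4 − 13·R2.
R5 ← R5 − 13·R2.
R3 ← R3 / (-127/11).
R1 ← R1 + 24/11·R3.
R2 ← R2 + 10/11·R3.
R4 ← R4 + 24/11·R3.
R5 ← R5 + 24/11·R3.
R4 ← R4 / (-66/127).
R1 ← R1 + 66/127·R4.
R2 ← R2 + 91/127·R4.
R3 ← R3 + 62/127·R4.
R5 ← R5 + 66/127·R4.
Rank is 4 with 5 unknowns, leaving x5 free.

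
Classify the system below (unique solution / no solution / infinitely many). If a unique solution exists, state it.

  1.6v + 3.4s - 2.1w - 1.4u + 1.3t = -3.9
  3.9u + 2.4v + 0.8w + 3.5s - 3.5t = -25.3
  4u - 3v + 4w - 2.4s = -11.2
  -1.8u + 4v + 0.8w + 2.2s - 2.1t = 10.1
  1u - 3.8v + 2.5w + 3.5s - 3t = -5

Row-reduce the augmented matrix:
R1 ← R1 / (-7/5).
R2 ← R2 − 39/10·R1.
R3 ← R3 − 4·R1.
R4 ← R4 + 9/5·R1.
R5 ← R5 − 1·R1.
R2 ← R2 / (48/7).
R1 ← R1 + 8/7·R2.
R3 ← R3 − 11/7·R2.
R4 ← R4 − 68/35·R2.
R5 ← R5 + 93/35·R2.
R3 ← R3 / (-809/960).
R1 ← R1 − 79/120·R3.
R2 ← R2 + 707/960·R3.
R4 ← R4 − 5917/1200·R3.
R5 ← R5 + 1531/1600·R3.
R4 ← R4 / (395544/20225).
R1 ← R1 − 12641/4045·R4.
R2 ← R2 + 7696/4045·R4.
R3 ← R3 + 4168/809·R4.
R5 ← R5 − 243717/40450·R4.
R5 ← R5 / (-30807727/2636960).
R1 ← R1 + 685897/791088·R5.
R2 ← R2 + 72967/49443·R5.
R3 ← R3 − 30179/98886·R5.
R4 ← R4 − 718565/791088·R5.
Reading off the reduced rows gives u = -6, v = 0, w = 2, s = -2, t = -1.

u = -6, v = 0, w = 2, s = -2, t = -1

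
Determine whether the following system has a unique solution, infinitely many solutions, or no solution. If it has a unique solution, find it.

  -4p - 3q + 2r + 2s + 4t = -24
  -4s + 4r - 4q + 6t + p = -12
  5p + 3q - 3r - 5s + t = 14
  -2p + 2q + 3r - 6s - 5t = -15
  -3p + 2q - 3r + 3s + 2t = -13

Row-reduce the augmented matrix:
R1 ← R1 / (-4).
R2 ← R2 − 1·R1.
R3 ← R3 − 5·R1.
R4 ← R4 + 2·R1.
R5 ← R5 + 3·R1.
R2 ← R2 / (-19/4).
R1 ← R1 − 3/4·R2.
R3 ← R3 + 3/4·R2.
R4 ← R4 − 7/2·R2.
R5 ← R5 − 17/4·R2.
R3 ← R3 / (-23/19).
R1 ← R1 − 4/19·R3.
R2 ← R2 + 18/19·R3.
R4 ← R4 − 101/19·R3.
R5 ← R5 + 9/19·R3.
R4 ← R4 / (-417/23).
R1 ← R1 + 32/23·R4.
R2 ← R2 − 52/23·R4.
R3 ← R3 − 37/23·R4.
R5 ← R5 + 20/23·R4.
R5 ← R5 / (1003/417).
R1 ← R1 + 230/417·R5.
R2 ← R2 + 1190/417·R5.
R3 ← R3 + 959/417·R5.
R4 ← R4 + 452/417·R5.
Reading off the reduced rows gives p = 6, q = 2, r = 2, s = 3, t = -1.

p = 6, q = 2, r = 2, s = 3, t = -1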